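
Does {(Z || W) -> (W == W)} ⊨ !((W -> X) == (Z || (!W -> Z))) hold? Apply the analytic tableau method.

No

Initial set: {((Z || W) -> (W == W)); !!((W -> X) == (Z || (!W -> Z)))}.
((Z || W) -> (W == W)): β-rule — branch into !(Z || W)  //  (W == W).
  branch 1 (add !(Z || W)):
    !(Z || W): α-rule — add !Z, !W.
    !!((W -> X) == (Z || (!W -> Z))): β-rule — branch into (W -> X), (Z || (!W -> Z))  //  !(W -> X), !(Z || (!W -> Z)).
      branch 1.1 (add (W -> X), (Z || (!W -> Z))):
        (W -> X): β-rule — branch into !W  //  X.
          branch 1.1.1 (add !W):
            (Z || (!W -> Z)): β-rule — branch into Z  //  (!W -> Z).
              branch 1.1.1.1 (add Z):
                × closes — contains both Z and !Z.
              branch 1.1.1.2 (add (!W -> Z)):
                (!W -> Z): β-rule — branch into !!W  //  Z.
                  branch 1.1.1.2.1 (add !!W):
                    × closes — contains both W and !W.
                  branch 1.1.1.2.2 (add Z):
                    × closes — contains both Z and !Z.
          branch 1.1.2 (add X):
            (Z || (!W -> Z)): β-rule — branch into Z  //  (!W -> Z).
              branch 1.1.2.1 (add Z):
                × closes — contains both Z and !Z.
              branch 1.1.2.2 (add (!W -> Z)):
                (!W -> Z): β-rule — branch into !!W  //  Z.
                  branch 1.1.2.2.1 (add !!W):
                    × closes — contains both W and !W.
                  branch 1.1.2.2.2 (add Z):
                    × closes — contains both Z and !Z.
      branch 1.2 (add !(W -> X), !(Z || (!W -> Z))):
        !(W -> X): α-rule — add W, !X.
        × closes — contains both W and !W.
  branch 2 (add (W == W)):
    !!((W -> X) == (Z || (!W -> Z))): β-rule — branch into (W -> X), (Z || (!W -> Z))  //  !(W -> X), !(Z || (!W -> Z)).
      branch 2.1 (add (W -> X), (Z || (!W -> Z))):
        (W == W): β-rule — branch into W, W  //  !W, !W.
          branch 2.1.1 (add W, W):
            (W -> X): β-rule — branch into !W  //  X.
              branch 2.1.1.1 (add !W):
                × closes — contains both W and !W.
              branch 2.1.1.2 (add X):
                (Z || (!W -> Z)): β-rule — branch into Z  //  (!W -> Z).
                  branch 2.1.1.2.1 (add Z):
                    ○ open, literals {W=1, X=1, Z=1}.
                  branch 2.1.1.2.2 (add (!W -> Z)):
                    (!W -> Z): β-rule — branch into !!W  //  Z.
                      branch 2.1.1.2.2.1 (add !!W):
                        ○ open, literals {W=1, X=1}.
                      branch 2.1.1.2.2.2 (add Z):
                        ○ open, literals {W=1, X=1, Z=1}.
          branch 2.1.2 (add !W, !W):
            (W -> X): β-rule — branch into !W  //  X.
              branch 2.1.2.1 (add !W):
                (Z || (!W -> Z)): β-rule — branch into Z  //  (!W -> Z).
                  branch 2.1.2.1.1 (add Z):
                    ○ open, literals {W=0, Z=1}.
                  branch 2.1.2.1.2 (add (!W -> Z)):
                    (!W -> Z): β-rule — branch into !!W  //  Z.
                      branch 2.1.2.1.2.1 (add !!W):
                        × closes — contains both W and !W.
                      branch 2.1.2.1.2.2 (add Z):
                        ○ open, literals {W=0, Z=1}.
              branch 2.1.2.2 (add X):
                (Z || (!W -> Z)): β-rule — branch into Z  //  (!W -> Z).
                  branch 2.1.2.2.1 (add Z):
                    ○ open, literals {W=0, X=1, Z=1}.
                  branch 2.1.2.2.2 (add (!W -> Z)):
                    (!W -> Z): β-rule — branch into !!W  //  Z.
                      branch 2.1.2.2.2.1 (add !!W):
                        × closes — contains both W and !W.
                      branch 2.1.2.2.2.2 (add Z):
                        ○ open, literals {W=0, X=1, Z=1}.
      branch 2.2 (add !(W -> X), !(Z || (!W -> Z))):
        !(W -> X): α-rule — add W, !X.
        !(Z || (!W -> Z)): α-rule — add !Z, !(!W -> Z).
        !(!W -> Z): α-rule — add !W, !Z.
        × closes — contains both W and !W.
11 branches closed, 7 open.
An open branch gives a countermodel: W=1, X=1, Z=1 (unmentioned atoms arbitrary); the premises hold there but the conclusion fails.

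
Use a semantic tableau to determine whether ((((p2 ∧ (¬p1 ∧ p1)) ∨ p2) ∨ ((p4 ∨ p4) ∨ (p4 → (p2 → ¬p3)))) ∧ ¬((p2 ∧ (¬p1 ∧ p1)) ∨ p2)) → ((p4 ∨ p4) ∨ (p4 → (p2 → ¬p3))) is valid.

Assume the negation and expand:
Initial set: {¬(((((p2 ∧ (¬p1 ∧ p1)) ∨ p2) ∨ ((p4 ∨ p4) ∨ (p4 → (p2 → ¬p3)))) ∧ ¬((p2 ∧ (¬p1 ∧ p1)) ∨ p2)) → ((p4 ∨ p4) ∨ (p4 → (p2 → ¬p3))))}.
¬(((((p2 ∧ (¬p1 ∧ p1)) ∨ p2) ∨ ((p4 ∨ p4) ∨ (p4 → (p2 → ¬p3)))) ∧ ¬((p2 ∧ (¬p1 ∧ p1)) ∨ p2)) → ((p4 ∨ p4) ∨ (p4 → (p2 → ¬p3)))): α-rule — add ((((p2 ∧ (¬p1 ∧ p1)) ∨ p2) ∨ ((p4 ∨ p4) ∨ (p4 → (p2 → ¬p3)))) ∧ ¬((p2 ∧ (¬p1 ∧ p1)) ∨ p2)), ¬((p4 ∨ p4) ∨ (p4 → (p2 → ¬p3))).
((((p2 ∧ (¬p1 ∧ p1)) ∨ p2) ∨ ((p4 ∨ p4) ∨ (p4 → (p2 → ¬p3)))) ∧ ¬((p2 ∧ (¬p1 ∧ p1)) ∨ p2)): α-rule — add (((p2 ∧ (¬p1 ∧ p1)) ∨ p2) ∨ ((p4 ∨ p4) ∨ (p4 → (p2 → ¬p3)))), ¬((p2 ∧ (¬p1 ∧ p1)) ∨ p2).
¬((p4 ∨ p4) ∨ (p4 → (p2 → ¬p3))): α-rule — add ¬(p4 ∨ p4), ¬(p4 → (p2 → ¬p3)).
¬((p2 ∧ (¬p1 ∧ p1)) ∨ p2): α-rule — add ¬(p2 ∧ (¬p1 ∧ p1)), ¬p2.
¬(p4 ∨ p4): α-rule — add ¬p4, ¬p4.
¬(p4 → (p2 → ¬p3)): α-rule — add p4, ¬(p2 → ¬p3).
× closes — contains both p4 and ¬p4.
All 1 branch closes.
Every branch closed, so the negation is unsatisfiable and the formula is valid.

Valid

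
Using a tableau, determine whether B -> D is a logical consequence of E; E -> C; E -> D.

Yes

Initial set: {E; (E -> C); (E -> D); !(B -> D)}.
!(B -> D): α-rule — add B, !D.
(E -> C): β-rule — branch into !E  //  C.
  branch 1 (add !E):
    × closes — contains both E and !E.
  branch 2 (add C):
    (E -> D): β-rule — branch into !E  //  D.
      branch 2.1 (add !E):
        × closes — contains both E and !E.
      branch 2.2 (add D):
        × closes — contains both D and !D.
All 3 branches close.
Every branch closed, so the premises entail the conclusion.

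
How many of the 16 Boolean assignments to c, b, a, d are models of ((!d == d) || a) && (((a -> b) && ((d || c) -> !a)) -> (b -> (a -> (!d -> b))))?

Initial set: {(((!d == d) || a) && (((a -> b) && ((d || c) -> !a)) -> (b -> (a -> (!d -> b)))))}.
(((!d == d) || a) && (((a -> b) && ((d || c) -> !a)) -> (b -> (a -> (!d -> b))))): α-rule — add ((!d == d) || a), (((a -> b) && ((d || c) -> !a)) -> (b -> (a -> (!d -> b)))).
((!d == d) || a): β-rule — branch into (!d == d)  //  a.
  branch 1 (add (!d == d)):
    (((a -> b) && ((d || c) -> !a)) -> (b -> (a -> (!d -> b)))): β-rule — branch into !((a -> b) && ((d || c) -> !a))  //  (b -> (a -> (!d -> b))).
      branch 1.1 (add !((a -> b) && ((d || c) -> !a))):
        (!d == d): β-rule — branch into !d, d  //  !!d, !d.
          branch 1.1.1 (add !d, d):
            × closes — contains both d and !d.
          branch 1.1.2 (add !!d, !d):
            × closes — contains both d and !d.
      branch 1.2 (add (b -> (a -> (!d -> b)))):
        (!d == d): β-rule — branch into !d, d  //  !!d, !d.
          branch 1.2.1 (add !d, d):
            × closes — contains both d and !d.
          branch 1.2.2 (add !!d, !d):
            × closes — contains both d and !d.
  branch 2 (add a):
    (((a -> b) && ((d || c) -> !a)) -> (b -> (a -> (!d -> b)))): β-rule — branch into !((a -> b) && ((d || c) -> !a))  //  (b -> (a -> (!d -> b))).
      branch 2.1 (add !((a -> b) && ((d || c) -> !a))):
        !((a -> b) && ((d || c) -> !a)): β-rule — branch into !(a -> b)  //  !((d || c) -> !a).
          branch 2.1.1 (add !(a -> b)):
            !(a -> b): α-rule — add a, !b.
            ○ open, literals {a=true, b=false}.
          branch 2.1.2 (add !((d || c) -> !a)):
            !((d || c) -> !a): α-rule — add (d || c), !!a.
            (d || c): β-rule — branch into d  //  c.
              branch 2.1.2.1 (add d):
                ○ open, literals {a=true, d=true}.
              branch 2.1.2.2 (add c):
                ○ open, literals {a=true, c=true}.
      branch 2.2 (add (b -> (a -> (!d -> b)))):
        (b -> (a -> (!d -> b))): β-rule — branch into !b  //  (a -> (!d -> b)).
          branch 2.2.1 (add !b):
            ○ open, literals {a=true, b=false}.
          branch 2.2.2 (add (a -> (!d -> b))):
            (a -> (!d -> b)): β-rule — branch into !a  //  (!d -> b).
              branch 2.2.2.1 (add !a):
                × closes — contains both a and !a.
              branch 2.2.2.2 (add (!d -> b)):
                (!d -> b): β-rule — branch into !!d  //  b.
                  branch 2.2.2.2.1 (add !!d):
                    ○ open, literals {a=true, d=true}.
                  branch 2.2.2.2.2 (add b):
                    ○ open, literals {a=true, b=true}.
5 branches closed, 6 open.
Each open branch fixes some atoms; the unmentioned ones are free. Counting distinct full assignments: branch {a=true, b=false} (c, d) contributes 4 new; branch {a=true, d=true} (c, b) contributes 2 new; branch {a=true, c=true} (b, d) contributes 1 new; branch {a=true, b=false} (c, d) contributes 0 new; branch {a=true, d=true} (c, b) contributes 0 new; branch {a=true, b=true} (c, d) contributes 1 new. Total: 8.

8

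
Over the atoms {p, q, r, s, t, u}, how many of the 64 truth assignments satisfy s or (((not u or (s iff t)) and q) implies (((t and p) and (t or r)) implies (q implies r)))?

Initial set: {(s or (((not u or (s iff t)) and q) implies (((t and p) and (t or r)) implies (q implies r))))}.
(s or (((not u or (s iff t)) and q) implies (((t and p) and (t or r)) implies (q implies r)))): β-rule — branch into s  //  (((not u or (s iff t)) and q) implies (((t and p) and (t or r)) implies (q implies r))).
  branch 1 (add s):
    ○ open, literals {s=1}.
  branch 2 (add (((not u or (s iff t)) and q) implies (((t and p) and (t or r)) implies (q implies r)))):
    (((not u or (s iff t)) and q) implies (((t and p) and (t or r)) implies (q implies r))): β-rule — branch into not ((not u or (s iff t)) and q)  //  (((t and p) and (t or r)) implies (q implies r)).
      branch 2.1 (add not ((not u or (s iff t)) and q)):
        not ((not u or (s iff t)) and q): β-rule — branch into not (not u or (s iff t))  //  not q.
          branch 2.1.1 (add not (not u or (s iff t))):
            not (not u or (s iff t)): α-rule — add not not u, not (s iff t).
            not (s iff t): β-rule — branch into s, not t  //  not s, t.
              branch 2.1.1.1 (add s, not t):
                ○ open, literals {s=1, t=0, u=1}.
              branch 2.1.1.2 (add not s, t):
                ○ open, literals {s=0, t=1, u=1}.
          branch 2.1.2 (add not q):
            ○ open, literals {q=0}.
      branch 2.2 (add (((t and p) and (t or r)) implies (q implies r))):
        (((t and p) and (t or r)) implies (q implies r)): β-rule — branch into not ((t and p) and (t or r))  //  (q implies r).
          branch 2.2.1 (add not ((t and p) and (t or r))):
            not ((t and p) and (t or r)): β-rule — branch into not (t and p)  //  not (t or r).
              branch 2.2.1.1 (add not (t and p)):
                not (t and p): β-rule — branch into not t  //  not p.
                  branch 2.2.1.1.1 (add not t):
                    ○ open, literals {t=0}.
                  branch 2.2.1.1.2 (add not p):
                    ○ open, literals {p=0}.
              branch 2.2.1.2 (add not (t or r)):
                not (t or r): α-rule — add not t, not r.
                ○ open, literals {r=0, t=0}.
          branch 2.2.2 (add (q implies r)):
            (q implies r): β-rule — branch into not q  //  r.
              branch 2.2.2.1 (add not q):
                ○ open, literals {q=0}.
              branch 2.2.2.2 (add r):
                ○ open, literals {r=1}.
0 branches closed, 9 open.
Each open branch fixes some atoms; the unmentioned ones are free. Counting distinct full assignments: branch {s=1} (p, q, r, t, u) contributes 32 new; branch {s=1, t=0, u=1} (p, q, r) contributes 0 new; branch {s=0, t=1, u=1} (p, q, r) contributes 8 new; branch {q=0} (p, r, s, t, u) contributes 12 new; branch {t=0} (p, q, r, s, u) contributes 8 new; branch {p=0} (q, r, s, t, u) contributes 2 new; branch {r=0, t=0} (p, q, s, u) contributes 0 new; branch {q=0} (p, r, s, t, u) contributes 0 new; branch {r=1} (p, q, s, t, u) contributes 1 new. Total: 63.

63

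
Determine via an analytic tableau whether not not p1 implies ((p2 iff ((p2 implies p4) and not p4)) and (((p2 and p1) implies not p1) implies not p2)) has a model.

Satisfiable

Initial set: {(not not p1 implies ((p2 iff ((p2 implies p4) and not p4)) and (((p2 and p1) implies not p1) implies not p2)))}.
(not not p1 implies ((p2 iff ((p2 implies p4) and not p4)) and (((p2 and p1) implies not p1) implies not p2))): β-rule — branch into not not not p1  //  ((p2 iff ((p2 implies p4) and not p4)) and (((p2 and p1) implies not p1) implies not p2)).
  branch 1 (add not not not p1):
    not not not p1: drop double negation, giving not p1.
    ○ open, literals {p1=F}.
  branch 2 (add ((p2 iff ((p2 implies p4) and not p4)) and (((p2 and p1) implies not p1) implies not p2))):
    ((p2 iff ((p2 implies p4) and not p4)) and (((p2 and p1) implies not p1) implies not p2)): α-rule — add (p2 iff ((p2 implies p4) and not p4)), (((p2 and p1) implies not p1) implies not p2).
    (p2 iff ((p2 implies p4) and not p4)): β-rule — branch into p2, ((p2 implies p4) and not p4)  //  not p2, not ((p2 implies p4) and not p4).
      branch 2.1 (add p2, ((p2 implies p4) and not p4)):
        ((p2 implies p4) and not p4): α-rule — add (p2 implies p4), not p4.
        (((p2 and p1) implies not p1) implies not p2): β-rule — branch into not ((p2 and p1) implies not p1)  //  not p2.
          branch 2.1.1 (add not ((p2 and p1) implies not p1)):
            not ((p2 and p1) implies not p1): α-rule — add (p2 and p1), not not p1.
            (p2 and p1): α-rule — add p2, p1.
            (p2 implies p4): β-rule — branch into not p2  //  p4.
              branch 2.1.1.1 (add not p2):
                × closes — contains both p2 and not p2.
              branch 2.1.1.2 (add p4):
                × closes — contains both p4 and not p4.
          branch 2.1.2 (add not p2):
            × closes — contains both p2 and not p2.
      branch 2.2 (add not p2, not ((p2 implies p4) and not p4)):
        (((p2 and p1) implies not p1) implies not p2): β-rule — branch into not ((p2 and p1) implies not p1)  //  not p2.
          branch 2.2.1 (add not ((p2 and p1) implies not p1)):
            not ((p2 and p1) implies not p1): α-rule — add (p2 and p1), not not p1.
            (p2 and p1): α-rule — add p2, p1.
            × closes — contains both p2 and not p2.
          branch 2.2.2 (add not p2):
            not ((p2 implies p4) and not p4): β-rule — branch into not (p2 implies p4)  //  not not p4.
              branch 2.2.2.1 (add not (p2 implies p4)):
                not (p2 implies p4): α-rule — add p2, not p4.
                × closes — contains both p2 and not p2.
              branch 2.2.2.2 (add not not p4):
                ○ open, literals {p2=F, p4=T}.
5 branches closed, 2 open.
An open branch gives a satisfying assignment: p1=F.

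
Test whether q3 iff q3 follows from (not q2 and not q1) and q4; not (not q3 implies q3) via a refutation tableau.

Yes

Initial set: {((not q2 and not q1) and q4); not (not q3 implies q3); not (q3 iff q3)}.
((not q2 and not q1) and q4): α-rule — add (not q2 and not q1), q4.
not (not q3 implies q3): α-rule — add not q3, not q3.
(not q2 and not q1): α-rule — add not q2, not q1.
not (q3 iff q3): β-rule — branch into q3, not q3  //  not q3, q3.
  branch 1 (add q3, not q3):
    × closes — contains both q3 and not q3.
  branch 2 (add not q3, q3):
    × closes — contains both q3 and not q3.
All 2 branches close.
Every branch closed, so the premises entail the conclusion.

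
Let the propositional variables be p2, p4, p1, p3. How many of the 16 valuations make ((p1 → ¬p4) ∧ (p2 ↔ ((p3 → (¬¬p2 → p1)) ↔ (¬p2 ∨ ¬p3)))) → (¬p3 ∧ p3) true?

11

Initial set: {(((p1 → ¬p4) ∧ (p2 ↔ ((p3 → (¬¬p2 → p1)) ↔ (¬p2 ∨ ¬p3)))) → (¬p3 ∧ p3))}.
(((p1 → ¬p4) ∧ (p2 ↔ ((p3 → (¬¬p2 → p1)) ↔ (¬p2 ∨ ¬p3)))) → (¬p3 ∧ p3)): β-rule — branch into ¬((p1 → ¬p4) ∧ (p2 ↔ ((p3 → (¬¬p2 → p1)) ↔ (¬p2 ∨ ¬p3))))  //  (¬p3 ∧ p3).
  branch 1 (add ¬((p1 → ¬p4) ∧ (p2 ↔ ((p3 → (¬¬p2 → p1)) ↔ (¬p2 ∨ ¬p3))))):
    ¬((p1 → ¬p4) ∧ (p2 ↔ ((p3 → (¬¬p2 → p1)) ↔ (¬p2 ∨ ¬p3)))): β-rule — branch into ¬(p1 → ¬p4)  //  ¬(p2 ↔ ((p3 → (¬¬p2 → p1)) ↔ (¬p2 ∨ ¬p3))).
      branch 1.1 (add ¬(p1 → ¬p4)):
        ¬(p1 → ¬p4): α-rule — add p1, ¬¬p4.
        ○ open, literals {p1=1, p4=1}.
      branch 1.2 (add ¬(p2 ↔ ((p3 → (¬¬p2 → p1)) ↔ (¬p2 ∨ ¬p3)))):
        ¬(p2 ↔ ((p3 → (¬¬p2 → p1)) ↔ (¬p2 ∨ ¬p3))): β-rule — branch into p2, ¬((p3 → (¬¬p2 → p1)) ↔ (¬p2 ∨ ¬p3))  //  ¬p2, ((p3 → (¬¬p2 → p1)) ↔ (¬p2 ∨ ¬p3)).
          branch 1.2.1 (add p2, ¬((p3 → (¬¬p2 → p1)) ↔ (¬p2 ∨ ¬p3))):
            ¬((p3 → (¬¬p2 → p1)) ↔ (¬p2 ∨ ¬p3)): β-rule — branch into (p3 → (¬¬p2 → p1)), ¬(¬p2 ∨ ¬p3)  //  ¬(p3 → (¬¬p2 → p1)), (¬p2 ∨ ¬p3).
              branch 1.2.1.1 (add (p3 → (¬¬p2 → p1)), ¬(¬p2 ∨ ¬p3)):
                ¬(¬p2 ∨ ¬p3): α-rule — add ¬¬p2, ¬¬p3.
                (p3 → (¬¬p2 → p1)): β-rule — branch into ¬p3  //  (¬¬p2 → p1).
                  branch 1.2.1.1.1 (add ¬p3):
                    × closes — contains both p3 and ¬p3.
                  branch 1.2.1.1.2 (add (¬¬p2 → p1)):
                    (¬¬p2 → p1): β-rule — branch into ¬¬¬p2  //  p1.
                      branch 1.2.1.1.2.1 (add ¬¬¬p2):
                        ¬¬¬p2: drop double negation, giving ¬p2.
                        × closes — contains both p2 and ¬p2.
                      branch 1.2.1.1.2.2 (add p1):
                        ○ open, literals {p1=1, p2=1, p3=1}.
              branch 1.2.1.2 (add ¬(p3 → (¬¬p2 → p1)), (¬p2 ∨ ¬p3)):
                ¬(p3 → (¬¬p2 → p1)): α-rule — add p3, ¬(¬¬p2 → p1).
                ¬(¬¬p2 → p1): α-rule — add ¬¬p2, ¬p1.
                ¬¬p2: drop double negation, giving p2.
                (¬p2 ∨ ¬p3): β-rule — branch into ¬p2  //  ¬p3.
                  branch 1.2.1.2.1 (add ¬p2):
                    × closes — contains both p2 and ¬p2.
                  branch 1.2.1.2.2 (add ¬p3):
                    × closes — contains both p3 and ¬p3.
          branch 1.2.2 (add ¬p2, ((p3 → (¬¬p2 → p1)) ↔ (¬p2 ∨ ¬p3))):
            ((p3 → (¬¬p2 → p1)) ↔ (¬p2 ∨ ¬p3)): β-rule — branch into (p3 → (¬¬p2 → p1)), (¬p2 ∨ ¬p3)  //  ¬(p3 → (¬¬p2 → p1)), ¬(¬p2 ∨ ¬p3).
              branch 1.2.2.1 (add (p3 → (¬¬p2 → p1)), (¬p2 ∨ ¬p3)):
                (p3 → (¬¬p2 → p1)): β-rule — branch into ¬p3  //  (¬¬p2 → p1).
                  branch 1.2.2.1.1 (add ¬p3):
                    (¬p2 ∨ ¬p3): β-rule — branch into ¬p2  //  ¬p3.
                      branch 1.2.2.1.1.1 (add ¬p2):
                        ○ open, literals {p2=0, p3=0}.
                      branch 1.2.2.1.1.2 (add ¬p3):
                        ○ open, literals {p2=0, p3=0}.
                  branch 1.2.2.1.2 (add (¬¬p2 → p1)):
                    (¬p2 ∨ ¬p3): β-rule — branch into ¬p2  //  ¬p3.
                      branch 1.2.2.1.2.1 (add ¬p2):
                        (¬¬p2 → p1): β-rule — branch into ¬¬¬p2  //  p1.
                          branch 1.2.2.1.2.1.1 (add ¬¬¬p2):
                            ¬¬¬p2: drop double negation, giving ¬p2.
                            ○ open, literals {p2=0}.
                          branch 1.2.2.1.2.1.2 (add p1):
                            ○ open, literals {p1=1, p2=0}.
                      branch 1.2.2.1.2.2 (add ¬p3):
                        (¬¬p2 → p1): β-rule — branch into ¬¬¬p2  //  p1.
                          branch 1.2.2.1.2.2.1 (add ¬¬¬p2):
                            ¬¬¬p2: drop double negation, giving ¬p2.
                            ○ open, literals {p2=0, p3=0}.
                          branch 1.2.2.1.2.2.2 (add p1):
                            ○ open, literals {p1=1, p2=0, p3=0}.
              branch 1.2.2.2 (add ¬(p3 → (¬¬p2 → p1)), ¬(¬p2 ∨ ¬p3)):
                ¬(p3 → (¬¬p2 → p1)): α-rule — add p3, ¬(¬¬p2 → p1).
                ¬(¬p2 ∨ ¬p3): α-rule — add ¬¬p2, ¬¬p3.
                × closes — contains both p2 and ¬p2.
  branch 2 (add (¬p3 ∧ p3)):
    (¬p3 ∧ p3): α-rule — add ¬p3, p3.
    × closes — contains both p3 and ¬p3.
6 branches closed, 8 open.
Each open branch fixes some atoms; the unmentioned ones are free. Counting distinct full assignments: branch {p1=1, p4=1} (p2, p3) contributes 4 new; branch {p1=1, p2=1, p3=1} (p4) contributes 1 new; branch {p2=0, p3=0} (p4, p1) contributes 3 new; branch {p2=0, p3=0} (p4, p1) contributes 0 new; branch {p2=0} (p4, p1, p3) contributes 3 new; branch {p1=1, p2=0} (p4, p3) contributes 0 new; branch {p2=0, p3=0} (p4, p1) contributes 0 new; branch {p1=1, p2=0, p3=0} (p4) contributes 0 new. Total: 11.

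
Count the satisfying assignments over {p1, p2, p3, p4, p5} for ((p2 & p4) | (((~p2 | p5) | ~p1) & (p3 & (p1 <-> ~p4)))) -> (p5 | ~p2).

Initial set: {(((p2 & p4) | (((~p2 | p5) | ~p1) & (p3 & (p1 <-> ~p4)))) -> (p5 | ~p2))}.
(((p2 & p4) | (((~p2 | p5) | ~p1) & (p3 & (p1 <-> ~p4)))) -> (p5 | ~p2)): β-rule — branch into ~((p2 & p4) | (((~p2 | p5) | ~p1) & (p3 & (p1 <-> ~p4))))  //  (p5 | ~p2).
  branch 1 (add ~((p2 & p4) | (((~p2 | p5) | ~p1) & (p3 & (p1 <-> ~p4))))):
    ~((p2 & p4) | (((~p2 | p5) | ~p1) & (p3 & (p1 <-> ~p4)))): α-rule — add ~(p2 & p4), ~(((~p2 | p5) | ~p1) & (p3 & (p1 <-> ~p4))).
    ~(p2 & p4): β-rule — branch into ~p2  //  ~p4.
      branch 1.1 (add ~p2):
        ~(((~p2 | p5) | ~p1) & (p3 & (p1 <-> ~p4))): β-rule — branch into ~((~p2 | p5) | ~p1)  //  ~(p3 & (p1 <-> ~p4)).
          branch 1.1.1 (add ~((~p2 | p5) | ~p1)):
            ~((~p2 | p5) | ~p1): α-rule — add ~(~p2 | p5), ~~p1.
            ~(~p2 | p5): α-rule — add ~~p2, ~p5.
            × closes — contains both p2 and ~p2.
          branch 1.1.2 (add ~(p3 & (p1 <-> ~p4))):
            ~(p3 & (p1 <-> ~p4)): β-rule — branch into ~p3  //  ~(p1 <-> ~p4).
              branch 1.1.2.1 (add ~p3):
                ○ open, literals {p2=false, p3=false}.
              branch 1.1.2.2 (add ~(p1 <-> ~p4)):
                ~(p1 <-> ~p4): β-rule — branch into p1, ~~p4  //  ~p1, ~p4.
                  branch 1.1.2.2.1 (add p1, ~~p4):
                    ○ open, literals {p1=true, p2=false, p4=true}.
                  branch 1.1.2.2.2 (add ~p1, ~p4):
                    ○ open, literals {p1=false, p2=false, p4=false}.
      branch 1.2 (add ~p4):
        ~(((~p2 | p5) | ~p1) & (p3 & (p1 <-> ~p4))): β-rule — branch into ~((~p2 | p5) | ~p1)  //  ~(p3 & (p1 <-> ~p4)).
          branch 1.2.1 (add ~((~p2 | p5) | ~p1)):
            ~((~p2 | p5) | ~p1): α-rule — add ~(~p2 | p5), ~~p1.
            ~(~p2 | p5): α-rule — add ~~p2, ~p5.
            ○ open, literals {p1=true, p2=true, p4=false, p5=false}.
          branch 1.2.2 (add ~(p3 & (p1 <-> ~p4))):
            ~(p3 & (p1 <-> ~p4)): β-rule — branch into ~p3  //  ~(p1 <-> ~p4).
              branch 1.2.2.1 (add ~p3):
                ○ open, literals {p3=false, p4=false}.
              branch 1.2.2.2 (add ~(p1 <-> ~p4)):
                ~(p1 <-> ~p4): β-rule — branch into p1, ~~p4  //  ~p1, ~p4.
                  branch 1.2.2.2.1 (add p1, ~~p4):
                    × closes — contains both p4 and ~p4.
                  branch 1.2.2.2.2 (add ~p1, ~p4):
                    ○ open, literals {p1=false, p4=false}.
  branch 2 (add (p5 | ~p2)):
    (p5 | ~p2): β-rule — branch into p5  //  ~p2.
      branch 2.1 (add p5):
        ○ open, literals {p5=true}.
      branch 2.2 (add ~p2):
        ○ open, literals {p2=false}.
2 branches closed, 8 open.
Each open branch fixes some atoms; the unmentioned ones are free. Counting distinct full assignments: branch {p2=false, p3=false} (p1, p4, p5) contributes 8 new; branch {p1=true, p2=false, p4=true} (p3, p5) contributes 2 new; branch {p1=false, p2=false, p4=false} (p3, p5) contributes 2 new; branch {p1=true, p2=true, p4=false, p5=false} (p3) contributes 2 new; branch {p3=false, p4=false} (p1, p2, p5) contributes 3 new; branch {p1=false, p4=false} (p2, p3, p5) contributes 2 new; branch {p5=true} (p1, p2, p3, p4) contributes 7 new; branch {p2=false} (p1, p3, p4, p5) contributes 2 new. Total: 28.

28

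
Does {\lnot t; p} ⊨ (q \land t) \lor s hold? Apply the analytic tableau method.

Initial set: {\lnot t; p; \lnot ((q \land t) \lor s)}.
\lnot ((q \land t) \lor s): α-rule — add \lnot (q \land t), \lnot s.
\lnot (q \land t): β-rule — branch into \lnot q  //  \lnot t.
  branch 1 (add \lnot q):
    ○ open, literals {p=true, q=false, s=false, t=false}.
  branch 2 (add \lnot t):
    ○ open, literals {p=true, s=false, t=false}.
0 branches closed, 2 open.
An open branch gives a countermodel: p=true, q=false, s=false, t=false (unmentioned atoms arbitrary); the premises hold there but the conclusion fails.

No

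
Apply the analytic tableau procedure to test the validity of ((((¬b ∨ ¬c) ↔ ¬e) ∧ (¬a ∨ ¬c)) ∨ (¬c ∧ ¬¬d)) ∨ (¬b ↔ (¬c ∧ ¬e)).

Assume the negation and expand:
Initial set: {¬(((((¬b ∨ ¬c) ↔ ¬e) ∧ (¬a ∨ ¬c)) ∨ (¬c ∧ ¬¬d)) ∨ (¬b ↔ (¬c ∧ ¬e)))}.
¬(((((¬b ∨ ¬c) ↔ ¬e) ∧ (¬a ∨ ¬c)) ∨ (¬c ∧ ¬¬d)) ∨ (¬b ↔ (¬c ∧ ¬e))): α-rule — add ¬((((¬b ∨ ¬c) ↔ ¬e) ∧ (¬a ∨ ¬c)) ∨ (¬c ∧ ¬¬d)), ¬(¬b ↔ (¬c ∧ ¬e)).
¬((((¬b ∨ ¬c) ↔ ¬e) ∧ (¬a ∨ ¬c)) ∨ (¬c ∧ ¬¬d)): α-rule — add ¬(((¬b ∨ ¬c) ↔ ¬e) ∧ (¬a ∨ ¬c)), ¬(¬c ∧ ¬¬d).
¬(¬b ↔ (¬c ∧ ¬e)): β-rule — branch into ¬b, ¬(¬c ∧ ¬e)  //  ¬¬b, (¬c ∧ ¬e).
  branch 1 (add ¬b, ¬(¬c ∧ ¬e)):
    ¬(((¬b ∨ ¬c) ↔ ¬e) ∧ (¬a ∨ ¬c)): β-rule — branch into ¬((¬b ∨ ¬c) ↔ ¬e)  //  ¬(¬a ∨ ¬c).
      branch 1.1 (add ¬((¬b ∨ ¬c) ↔ ¬e)):
        ¬(¬c ∧ ¬¬d): β-rule — branch into ¬¬c  //  ¬¬¬d.
          branch 1.1.1 (add ¬¬c):
            ¬(¬c ∧ ¬e): β-rule — branch into ¬¬c  //  ¬¬e.
              branch 1.1.1.1 (add ¬¬c):
                ¬((¬b ∨ ¬c) ↔ ¬e): β-rule — branch into (¬b ∨ ¬c), ¬¬e  //  ¬(¬b ∨ ¬c), ¬e.
                  branch 1.1.1.1.1 (add (¬b ∨ ¬c), ¬¬e):
                    (¬b ∨ ¬c): β-rule — branch into ¬b  //  ¬c.
                      branch 1.1.1.1.1.1 (add ¬b):
                        ○ open, literals {b=0, c=1, e=1}.
                      branch 1.1.1.1.1.2 (add ¬c):
                        × closes — contains both c and ¬c.
                  branch 1.1.1.1.2 (add ¬(¬b ∨ ¬c), ¬e):
                    ¬(¬b ∨ ¬c): α-rule — add ¬¬b, ¬¬c.
                    × closes — contains both b and ¬b.
              branch 1.1.1.2 (add ¬¬e):
                ¬((¬b ∨ ¬c) ↔ ¬e): β-rule — branch into (¬b ∨ ¬c), ¬¬e  //  ¬(¬b ∨ ¬c), ¬e.
                  branch 1.1.1.2.1 (add (¬b ∨ ¬c), ¬¬e):
                    (¬b ∨ ¬c): β-rule — branch into ¬b  //  ¬c.
                      branch 1.1.1.2.1.1 (add ¬b):
                        ○ open, literals {b=0, c=1, e=1}.
                      branch 1.1.1.2.1.2 (add ¬c):
                        × closes — contains both c and ¬c.
                  branch 1.1.1.2.2 (add ¬(¬b ∨ ¬c), ¬e):
                    × closes — contains both e and ¬e.
          branch 1.1.2 (add ¬¬¬d):
            ¬¬¬d: drop double negation, giving ¬d.
            ¬(¬c ∧ ¬e): β-rule — branch into ¬¬c  //  ¬¬e.
              branch 1.1.2.1 (add ¬¬c):
                ¬((¬b ∨ ¬c) ↔ ¬e): β-rule — branch into (¬b ∨ ¬c), ¬¬e  //  ¬(¬b ∨ ¬c), ¬e.
                  branch 1.1.2.1.1 (add (¬b ∨ ¬c), ¬¬e):
                    (¬b ∨ ¬c): β-rule — branch into ¬b  //  ¬c.
                      branch 1.1.2.1.1.1 (add ¬b):
                        ○ open, literals {b=0, c=1, d=0, e=1}.
                      branch 1.1.2.1.1.2 (add ¬c):
                        × closes — contains both c and ¬c.
                  branch 1.1.2.1.2 (add ¬(¬b ∨ ¬c), ¬e):
                    ¬(¬b ∨ ¬c): α-rule — add ¬¬b, ¬¬c.
                    × closes — contains both b and ¬b.
              branch 1.1.2.2 (add ¬¬e):
                ¬((¬b ∨ ¬c) ↔ ¬e): β-rule — branch into (¬b ∨ ¬c), ¬¬e  //  ¬(¬b ∨ ¬c), ¬e.
                  branch 1.1.2.2.1 (add (¬b ∨ ¬c), ¬¬e):
                    (¬b ∨ ¬c): β-rule — branch into ¬b  //  ¬c.
                      branch 1.1.2.2.1.1 (add ¬b):
                        ○ open, literals {b=0, d=0, e=1}.
                      branch 1.1.2.2.1.2 (add ¬c):
                        ○ open, literals {b=0, c=0, d=0, e=1}.
                  branch 1.1.2.2.2 (add ¬(¬b ∨ ¬c), ¬e):
                    × closes — contains both e and ¬e.
      branch 1.2 (add ¬(¬a ∨ ¬c)):
        ¬(¬a ∨ ¬c): α-rule — add ¬¬a, ¬¬c.
        ¬(¬c ∧ ¬¬d): β-rule — branch into ¬¬c  //  ¬¬¬d.
          branch 1.2.1 (add ¬¬c):
            ¬(¬c ∧ ¬e): β-rule — branch into ¬¬c  //  ¬¬e.
              branch 1.2.1.1 (add ¬¬c):
                ○ open, literals {a=1, b=0, c=1}.
              branch 1.2.1.2 (add ¬¬e):
                ○ open, literals {a=1, b=0, c=1, e=1}.
          branch 1.2.2 (add ¬¬¬d):
            ¬¬¬d: drop double negation, giving ¬d.
            ¬(¬c ∧ ¬e): β-rule — branch into ¬¬c  //  ¬¬e.
              branch 1.2.2.1 (add ¬¬c):
                ○ open, literals {a=1, b=0, c=1, d=0}.
              branch 1.2.2.2 (add ¬¬e):
                ○ open, literals {a=1, b=0, c=1, d=0, e=1}.
  branch 2 (add ¬¬b, (¬c ∧ ¬e)):
    (¬c ∧ ¬e): α-rule — add ¬c, ¬e.
    ¬(((¬b ∨ ¬c) ↔ ¬e) ∧ (¬a ∨ ¬c)): β-rule — branch into ¬((¬b ∨ ¬c) ↔ ¬e)  //  ¬(¬a ∨ ¬c).
      branch 2.1 (add ¬((¬b ∨ ¬c) ↔ ¬e)):
        ¬(¬c ∧ ¬¬d): β-rule — branch into ¬¬c  //  ¬¬¬d.
          branch 2.1.1 (add ¬¬c):
            × closes — contains both c and ¬c.
          branch 2.1.2 (add ¬¬¬d):
            ¬¬¬d: drop double negation, giving ¬d.
            ¬((¬b ∨ ¬c) ↔ ¬e): β-rule — branch into (¬b ∨ ¬c), ¬¬e  //  ¬(¬b ∨ ¬c), ¬e.
              branch 2.1.2.1 (add (¬b ∨ ¬c), ¬¬e):
                × closes — contains both e and ¬e.
              branch 2.1.2.2 (add ¬(¬b ∨ ¬c), ¬e):
                ¬(¬b ∨ ¬c): α-rule — add ¬¬b, ¬¬c.
                × closes — contains both c and ¬c.
      branch 2.2 (add ¬(¬a ∨ ¬c)):
        ¬(¬a ∨ ¬c): α-rule — add ¬¬a, ¬¬c.
        × closes — contains both c and ¬c.
11 branches closed, 9 open.
An open branch gives a countermodel: b=0, c=1, e=1 (unmentioned atoms arbitrary); under it the original formula is false.

Not valid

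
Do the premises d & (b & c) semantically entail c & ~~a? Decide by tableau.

Initial set: {(d & (b & c)); ~(c & ~~a)}.
(d & (b & c)): α-rule — add d, (b & c).
(b & c): α-rule — add b, c.
~(c & ~~a): β-rule — branch into ~c  //  ~~~a.
  branch 1 (add ~c):
    × closes — contains both c and ~c.
  branch 2 (add ~~~a):
    ~~~a: drop double negation, giving ~a.
    ○ open, literals {a=false, b=true, c=true, d=true}.
1 branch closed, 1 open.
An open branch gives a countermodel: a=false, b=true, c=true, d=true (unmentioned atoms arbitrary); the premises hold there but the conclusion fails.

No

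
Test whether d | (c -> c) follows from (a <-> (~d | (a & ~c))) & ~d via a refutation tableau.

Yes

Initial set: {((a <-> (~d | (a & ~c))) & ~d); ~(d | (c -> c))}.
((a <-> (~d | (a & ~c))) & ~d): α-rule — add (a <-> (~d | (a & ~c))), ~d.
~(d | (c -> c)): α-rule — add ~d, ~(c -> c).
~(c -> c): α-rule — add c, ~c.
× closes — contains both c and ~c.
All 1 branch closes.
Every branch closed, so the premises entail the conclusion.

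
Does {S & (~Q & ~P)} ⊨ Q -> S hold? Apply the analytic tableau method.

Initial set: {(S & (~Q & ~P)); ~(Q -> S)}.
(S & (~Q & ~P)): α-rule — add S, (~Q & ~P).
~(Q -> S): α-rule — add Q, ~S.
× closes — contains both S and ~S.
All 1 branch closes.
Every branch closed, so the premises entail the conclusion.

Yes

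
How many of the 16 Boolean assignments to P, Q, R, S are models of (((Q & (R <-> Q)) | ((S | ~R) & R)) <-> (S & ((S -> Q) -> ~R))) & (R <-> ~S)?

2

Initial set: {T ((((Q & (R <-> Q)) | ((S | ~R) & R)) <-> (S & ((S -> Q) -> ~R))) & (R <-> ~S))}.
T ((((Q & (R <-> Q)) | ((S | ~R) & R)) <-> (S & ((S -> Q) -> ~R))) & (R <-> ~S)): α-rule — add T (((Q & (R <-> Q)) | ((S | ~R) & R)) <-> (S & ((S -> Q) -> ~R))), T (R <-> ~S).
T (((Q & (R <-> Q)) | ((S | ~R) & R)) <-> (S & ((S -> Q) -> ~R))): β-rule — branch into T ((Q & (R <-> Q)) | ((S | ~R) & R)), T (S & ((S -> Q) -> ~R))  //  F ((Q & (R <-> Q)) | ((S | ~R) & R)), F (S & ((S -> Q) -> ~R)).
  branch 1 (add T ((Q & (R <-> Q)) | ((S | ~R) & R)), T (S & ((S -> Q) -> ~R))):
    T (S & ((S -> Q) -> ~R)): α-rule — add T S, T ((S -> Q) -> ~R).
    T (R <-> ~S): β-rule — branch into T R, T ~S  //  F R, F ~S.
      branch 1.1 (add T R, T ~S):
        × closes — contains both S and ~S.
      branch 1.2 (add F R, F ~S):
        T ((Q & (R <-> Q)) | ((S | ~R) & R)): β-rule — branch into T (Q & (R <-> Q))  //  T ((S | ~R) & R).
          branch 1.2.1 (add T (Q & (R <-> Q))):
            T (Q & (R <-> Q)): α-rule — add T Q, T (R <-> Q).
            T ((S -> Q) -> ~R): β-rule — branch into F (S -> Q)  //  T ~R.
              branch 1.2.1.1 (add F (S -> Q)):
                F (S -> Q): α-rule — add T S, F Q.
                × closes — contains both Q and ~Q.
              branch 1.2.1.2 (add T ~R):
                T (R <-> Q): β-rule — branch into T R, T Q  //  F R, F Q.
                  branch 1.2.1.2.1 (add T R, T Q):
                    × closes — contains both R and ~R.
                  branch 1.2.1.2.2 (add F R, F Q):
                    × closes — contains both Q and ~Q.
          branch 1.2.2 (add T ((S | ~R) & R)):
            T ((S | ~R) & R): α-rule — add T (S | ~R), T R.
            × closes — contains both R and ~R.
  branch 2 (add F ((Q & (R <-> Q)) | ((S | ~R) & R)), F (S & ((S -> Q) -> ~R))):
    F ((Q & (R <-> Q)) | ((S | ~R) & R)): α-rule — add F (Q & (R <-> Q)), F ((S | ~R) & R).
    T (R <-> ~S): β-rule — branch into T R, T ~S  //  F R, F ~S.
      branch 2.1 (add T R, T ~S):
        F (S & ((S -> Q) -> ~R)): β-rule — branch into F S  //  F ((S -> Q) -> ~R).
          branch 2.1.1 (add F S):
            F (Q & (R <-> Q)): β-rule — branch into F Q  //  F (R <-> Q).
              branch 2.1.1.1 (add F Q):
                F ((S | ~R) & R): β-rule — branch into F (S | ~R)  //  F R.
                  branch 2.1.1.1.1 (add F (S | ~R)):
                    F (S | ~R): α-rule — add F S, F ~R.
                    ○ open, literals {Q=0, R=1, S=0}.
                  branch 2.1.1.1.2 (add F R):
                    × closes — contains both R and ~R.
              branch 2.1.1.2 (add F (R <-> Q)):
                F ((S | ~R) & R): β-rule — branch into F (S | ~R)  //  F R.
                  branch 2.1.1.2.1 (add F (S | ~R)):
                    F (S | ~R): α-rule — add F S, F ~R.
                    F (R <-> Q): β-rule — branch into T R, F Q  //  F R, T Q.
                      branch 2.1.1.2.1.1 (add T R, F Q):
                        ○ open, literals {Q=0, R=1, S=0}.
                      branch 2.1.1.2.1.2 (add F R, T Q):
                        × closes — contains both R and ~R.
                  branch 2.1.1.2.2 (add F R):
                    × closes — contains both R and ~R.
          branch 2.1.2 (add F ((S -> Q) -> ~R)):
            F ((S -> Q) -> ~R): α-rule — add T (S -> Q), F ~R.
            F (Q & (R <-> Q)): β-rule — branch into F Q  //  F (R <-> Q).
              branch 2.1.2.1 (add F Q):
                F ((S | ~R) & R): β-rule — branch into F (S | ~R)  //  F R.
                  branch 2.1.2.1.1 (add F (S | ~R)):
                    F (S | ~R): α-rule — add F S, F ~R.
                    T (S -> Q): β-rule — branch into F S  //  T Q.
                      branch 2.1.2.1.1.1 (add F S):
                        ○ open, literals {Q=0, R=1, S=0}.
                      branch 2.1.2.1.1.2 (add T Q):
                        × closes — contains both Q and ~Q.
                  branch 2.1.2.1.2 (add F R):
                    × closes — contains both R and ~R.
              branch 2.1.2.2 (add F (R <-> Q)):
                F ((S | ~R) & R): β-rule — branch into F (S | ~R)  //  F R.
                  branch 2.1.2.2.1 (add F (S | ~R)):
                    F (S | ~R): α-rule — add F S, F ~R.
                    T (S -> Q): β-rule — branch into F S  //  T Q.
                      branch 2.1.2.2.1.1 (add F S):
                        F (R <-> Q): β-rule — branch into T R, F Q  //  F R, T Q.
                          branch 2.1.2.2.1.1.1 (add T R, F Q):
                            ○ open, literals {Q=0, R=1, S=0}.
                          branch 2.1.2.2.1.1.2 (add F R, T Q):
                            × closes — contains both R and ~R.
                      branch 2.1.2.2.1.2 (add T Q):
                        F (R <-> Q): β-rule — branch into T R, F Q  //  F R, T Q.
                          branch 2.1.2.2.1.2.1 (add T R, F Q):
                            × closes — contains both Q and ~Q.
                          branch 2.1.2.2.1.2.2 (add F R, T Q):
                            × closes — contains both R and ~R.
                  branch 2.1.2.2.2 (add F R):
                    × closes — contains both R and ~R.
      branch 2.2 (add F R, F ~S):
        F (S & ((S -> Q) -> ~R)): β-rule — branch into F S  //  F ((S -> Q) -> ~R).
          branch 2.2.1 (add F S):
            × closes — contains both S and ~S.
          branch 2.2.2 (add F ((S -> Q) -> ~R)):
            F ((S -> Q) -> ~R): α-rule — add T (S -> Q), F ~R.
            × closes — contains both R and ~R.
16 branches closed, 4 open.
Each open branch fixes some atoms; the unmentioned ones are free. Counting distinct full assignments: branch {Q=0, R=1, S=0} (P) contributes 2 new; branch {Q=0, R=1, S=0} (P) contributes 0 new; branch {Q=0, R=1, S=0} (P) contributes 0 new; branch {Q=0, R=1, S=0} (P) contributes 0 new. Total: 2.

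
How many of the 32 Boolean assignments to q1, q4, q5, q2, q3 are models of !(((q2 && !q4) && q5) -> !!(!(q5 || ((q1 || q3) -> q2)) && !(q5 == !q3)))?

Initial set: {T !(((q2 && !q4) && q5) -> !!(!(q5 || ((q1 || q3) -> q2)) && !(q5 == !q3)))}.
T !(((q2 && !q4) && q5) -> !!(!(q5 || ((q1 || q3) -> q2)) && !(q5 == !q3))): α-rule — add T ((q2 && !q4) && q5), F !!(!(q5 || ((q1 || q3) -> q2)) && !(q5 == !q3)).
T ((q2 && !q4) && q5): α-rule — add T (q2 && !q4), T q5.
F !!(!(q5 || ((q1 || q3) -> q2)) && !(q5 == !q3)): drop double negation, giving F (!(q5 || ((q1 || q3) -> q2)) && !(q5 == !q3)).
T (q2 && !q4): α-rule — add T q2, T !q4.
F (!(q5 || ((q1 || q3) -> q2)) && !(q5 == !q3)): β-rule — branch into F !(q5 || ((q1 || q3) -> q2))  //  F !(q5 == !q3).
  branch 1 (add F !(q5 || ((q1 || q3) -> q2))):
    F !(q5 || ((q1 || q3) -> q2)): β-rule — branch into T q5  //  T ((q1 || q3) -> q2).
      branch 1.1 (add T q5):
        ○ open, literals {q2=1, q4=0, q5=1}.
      branch 1.2 (add T ((q1 || q3) -> q2)):
        T ((q1 || q3) -> q2): β-rule — branch into F (q1 || q3)  //  T q2.
          branch 1.2.1 (add F (q1 || q3)):
            F (q1 || q3): α-rule — add F q1, F q3.
            ○ open, literals {q1=0, q2=1, q3=0, q4=0, q5=1}.
          branch 1.2.2 (add T q2):
            ○ open, literals {q2=1, q4=0, q5=1}.
  branch 2 (add F !(q5 == !q3)):
    F !(q5 == !q3): β-rule — branch into T q5, T !q3  //  F q5, F !q3.
      branch 2.1 (add T q5, T !q3):
        ○ open, literals {q2=1, q3=0, q4=0, q5=1}.
      branch 2.2 (add F q5, F !q3):
        × closes — contains both q5 and !q5.
1 branch closed, 4 open.
Each open branch fixes some atoms; the unmentioned ones are free. Counting distinct full assignments: branch {q2=1, q4=0, q5=1} (q1, q3) contributes 4 new; branch {q1=0, q2=1, q3=0, q4=0, q5=1} (none free) contributes 0 new; branch {q2=1, q4=0, q5=1} (q1, q3) contributes 0 new; branch {q2=1, q3=0, q4=0, q5=1} (q1) contributes 0 new. Total: 4.

4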